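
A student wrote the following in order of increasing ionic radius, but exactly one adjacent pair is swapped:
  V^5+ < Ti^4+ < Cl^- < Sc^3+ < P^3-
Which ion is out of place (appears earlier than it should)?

Cl^-

Scanning neighbour by neighbour, only Cl^-/Sc^3+ violates a trend: they are isoelectronic (18 e⁻) and Sc has more protons than Cl (21 vs 17), making Sc^3+ smaller. That makes Cl^- the one sitting a position early relative to where it belongs.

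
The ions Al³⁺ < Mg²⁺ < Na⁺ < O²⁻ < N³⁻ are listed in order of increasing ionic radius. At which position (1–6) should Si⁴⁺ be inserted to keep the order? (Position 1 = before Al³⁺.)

These species are isoelectronic with 10 electrons. The only difference is the number of protons: Si⁴⁺ (Z=14), Al³⁺ (Z=13), Mg²⁺ (Z=12), Na⁺ (Z=11), O²⁻ (Z=8), N³⁻ (Z=7). The strongest nuclear pull (Si⁴⁺) gives the smallest ion.
Putting Si⁴⁺ in gives Si⁴⁺ < Al³⁺ < Mg²⁺ < Na⁺ < O²⁻ < N³⁻; it lands at slot 1.

1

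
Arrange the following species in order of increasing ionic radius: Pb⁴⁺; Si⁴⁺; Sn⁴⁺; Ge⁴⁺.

Si⁴⁺ < Ge⁴⁺ < Sn⁴⁺ < Pb⁴⁺

Same group, same charge. Going down the group adds an extra shell of electrons, so the ion gets larger: Si⁴⁺ is highest in the group and smallest.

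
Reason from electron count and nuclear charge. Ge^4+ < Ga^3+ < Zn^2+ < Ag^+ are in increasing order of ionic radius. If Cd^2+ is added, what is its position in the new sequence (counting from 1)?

4

Work out protons and electrons: Ge^4+ (Z=32, 28 e⁻), Ga^3+ (Z=31, 28 e⁻), Zn^2+ (Z=30, 28 e⁻), Cd^2+ (Z=48, 46 e⁻), Ag^+ (Z=47, 46 e⁻). Ge^4+ < Ga^3+ (isoelectronic, higher Z=32 is smaller); Ga^3+ < Zn^2+ (both 28 e⁻, Z=31>30); Zn^2+ < Cd^2+ (same group, period 4 vs 5); Cd^2+ < Ag^+ (isoelectronic, higher Z=48 is smaller).
Putting Cd^2+ in gives Ge^4+ < Ga^3+ < Zn^2+ < Cd^2+ < Ag^+; it lands at slot 4.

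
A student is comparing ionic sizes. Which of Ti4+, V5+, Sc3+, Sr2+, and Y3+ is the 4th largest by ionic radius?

Ti4+

Electron counts and nuclear charges: V5+ (Z=23, 18 e⁻), Ti4+ (Z=22, 18 e⁻), Sc3+ (Z=21, 18 e⁻), Y3+ (Z=39, 36 e⁻), Sr2+ (Z=38, 36 e⁻). V5+ < Ti4+ (isoelectronic, higher Z=23 is smaller); Ti4+ < Sc3+ (both 18 e⁻, Z=22>21); Sc3+ < Y3+ (same group, 1 shell fewer); Y3+ < Sr2+ (both 36 e⁻, Z=39>38).
That gives V5+ < Ti4+ < Sc3+ < Y3+ < Sr2+. From the largest end, number 4 is Ti4+.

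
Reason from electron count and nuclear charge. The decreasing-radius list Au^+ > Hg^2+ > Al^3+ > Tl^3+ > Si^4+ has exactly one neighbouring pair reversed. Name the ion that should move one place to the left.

Compare adjacent ions: Al^3+ and Tl^3+ are in one column with the same charge; the lighter period-3 ion has 3 fewer shells and is smaller — yet in this decreasing list Al^3+ sits before Tl^3+. Nothing else is reversed, so Tl^3+ should move one place to the left.

Tl^3+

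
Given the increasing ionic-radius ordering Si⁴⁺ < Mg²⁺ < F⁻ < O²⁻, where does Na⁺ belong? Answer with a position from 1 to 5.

3

Each ion has 10 electrons. The ranking follows nuclear charge in reverse — greater Z gives a smaller radius. Si⁴⁺ (Z=14), Mg²⁺ (Z=12), Na⁺ (Z=11), F⁻ (Z=9), O²⁻ (Z=8).
Merged order: Si⁴⁺ < Mg²⁺ < Na⁺ < F⁻ < O²⁻ — Na⁺ is number 3.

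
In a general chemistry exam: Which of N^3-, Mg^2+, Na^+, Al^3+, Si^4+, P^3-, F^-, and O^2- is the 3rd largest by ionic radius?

O^2-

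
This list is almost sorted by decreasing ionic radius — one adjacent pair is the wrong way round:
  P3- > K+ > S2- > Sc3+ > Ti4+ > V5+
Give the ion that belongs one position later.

K+

Check each adjacent pair. K+ and S2- are reversed: K+ and S2- share 18 electrons; the higher nuclear charge on K (Z=19) contracts it more, so K+ < S2-. No other neighbouring pair contradicts the periodic trends, so K+ is the ion listed too early.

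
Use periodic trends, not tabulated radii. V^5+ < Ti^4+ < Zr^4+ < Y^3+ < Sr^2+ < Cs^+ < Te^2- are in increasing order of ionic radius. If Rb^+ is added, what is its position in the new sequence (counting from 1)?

Work out protons and electrons: V^5+: 18 e⁻, Z=23, Ti^4+: 18 e⁻, Z=22, Zr^4+: 36 e⁻, Z=40, Y^3+: 36 e⁻, Z=39, Sr^2+: 36 e⁻, Z=38, Rb^+: 36 e⁻, Z=37, Cs^+: 54 e⁻, Z=55, Te^2-: 54 e⁻, Z=52. V^5+ < Ti^4+ (both 18 e⁻, Z=23>22); Ti^4+ < Zr^4+ (same group, 1 shell fewer); Zr^4+ < Y^3+ (both 36 e⁻, Z=40>39); Y^3+ < Sr^2+ (both 36 e⁻, Z=39>38); Sr^2+ < Rb^+ (isoelectronic, higher Z=38 is smaller); Rb^+ < Cs^+ (same group, 1 shell fewer); Cs^+ < Te^2- (isoelectronic, higher Z=55 is smaller).
Putting Rb^+ in gives V^5+ < Ti^4+ < Zr^4+ < Y^3+ < Sr^2+ < Rb^+ < Cs^+ < Te^2-; it lands at slot 6.

6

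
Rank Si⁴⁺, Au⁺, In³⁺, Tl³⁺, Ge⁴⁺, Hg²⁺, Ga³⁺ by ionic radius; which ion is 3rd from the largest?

Tl³⁺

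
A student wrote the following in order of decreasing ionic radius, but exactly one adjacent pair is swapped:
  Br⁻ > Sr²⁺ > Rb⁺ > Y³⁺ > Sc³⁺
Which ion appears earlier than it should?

Sr²⁺

Compare adjacent ions: Sr²⁺ and Rb⁺ share 36 electrons; the higher nuclear charge on Sr (Z=38) contracts it more, so Sr²⁺ < Rb⁺ — yet in this decreasing list Sr²⁺ sits before Rb⁺. Nothing else is reversed, so Sr²⁺ should move one place to the right.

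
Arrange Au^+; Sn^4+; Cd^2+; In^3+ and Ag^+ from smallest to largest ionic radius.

Work out protons and electrons: Sn^4+ (Z=50, 46 e⁻), In^3+ (Z=49, 46 e⁻), Cd^2+ (Z=48, 46 e⁻), Ag^+ (Z=47, 46 e⁻), Au^+ (Z=79, 78 e⁻). Sn^4+ < In^3+ (both 46 e⁻, Z=50>49); In^3+ < Cd^2+ (both 46 e⁻, Z=49>48); Cd^2+ < Ag^+ (both 46 e⁻, Z=48>47); Ag^+ < Au^+ (same group, period 5 vs 6).

Sn^4+ < In^3+ < Cd^2+ < Ag^+ < Au^+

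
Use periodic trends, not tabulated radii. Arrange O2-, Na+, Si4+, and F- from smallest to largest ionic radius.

All of these have 10 electrons (isoelectronic). With the same electron cloud, the ion with the most protons pulls it in tightest. Nuclear charges: Si4+ (Z=14), Na+ (Z=11), F- (Z=9), O2- (Z=8). Highest Z is smallest.

Si4+ < Na+ < F- < O2-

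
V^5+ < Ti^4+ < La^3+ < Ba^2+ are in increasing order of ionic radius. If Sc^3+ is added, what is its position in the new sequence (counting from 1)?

Electron counts and nuclear charges: V^5+ (Z=23, 18 e⁻), Ti^4+ (Z=22, 18 e⁻), Sc^3+ (Z=21, 18 e⁻), La^3+ (Z=57, 54 e⁻), Ba^2+ (Z=56, 54 e⁻). V^5+ < Ti^4+ (isoelectronic, higher Z=23 is smaller); Ti^4+ < Sc^3+ (isoelectronic, higher Z=22 is smaller); Sc^3+ < La^3+ (same group, 2 shells fewer); La^3+ < Ba^2+ (isoelectronic, higher Z=57 is smaller).
Putting Sc^3+ in gives V^5+ < Ti^4+ < Sc^3+ < La^3+ < Ba^2+; it lands at slot 3.

3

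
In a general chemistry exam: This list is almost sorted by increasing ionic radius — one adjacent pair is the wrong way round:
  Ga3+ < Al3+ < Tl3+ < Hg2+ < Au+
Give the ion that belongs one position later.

Compare adjacent ions: both in group 13 with the same charge; Al3+ (period 3) has the smaller radius — yet in this increasing list Ga3+ sits before Al3+. Nothing else is reversed, so Ga3+ should move one place to the right.

Ga3+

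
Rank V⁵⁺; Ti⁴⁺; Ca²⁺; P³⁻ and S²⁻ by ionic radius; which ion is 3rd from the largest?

Ca²⁺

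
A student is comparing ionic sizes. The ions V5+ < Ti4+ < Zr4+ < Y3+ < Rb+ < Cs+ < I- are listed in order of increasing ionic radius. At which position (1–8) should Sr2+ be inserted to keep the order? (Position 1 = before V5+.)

5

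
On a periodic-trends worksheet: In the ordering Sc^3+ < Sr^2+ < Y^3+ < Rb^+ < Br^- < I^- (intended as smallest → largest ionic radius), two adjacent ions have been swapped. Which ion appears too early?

Check each adjacent pair. Sr^2+ and Y^3+ are reversed: Y^3+ and Sr^2+ share 36 electrons; the higher nuclear charge on Y (Z=39) contracts it more, so Y^3+ < Sr^2+. No other neighbouring pair contradicts the periodic trends, so Sr^2+ is the ion listed too early.

Sr^2+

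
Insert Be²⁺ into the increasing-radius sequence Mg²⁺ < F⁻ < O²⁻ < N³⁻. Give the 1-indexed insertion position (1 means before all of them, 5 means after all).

Electron counts and nuclear charges: Be²⁺ has 2 e⁻ (Z=4), Mg²⁺ has 10 e⁻ (Z=12), F⁻ has 10 e⁻ (Z=9), O²⁻ has 10 e⁻ (Z=8), N³⁻ has 10 e⁻ (Z=7). Be²⁺ < Mg²⁺ (same group, period 2 vs 3); Mg²⁺ < F⁻ (isoelectronic, higher Z=12 is smaller); F⁻ < O²⁻ (both 10 e⁻, Z=9>8); O²⁻ < N³⁻ (both 10 e⁻, Z=8>7).
Putting Be²⁺ in gives Be²⁺ < Mg²⁺ < F⁻ < O²⁻ < N³⁻; it lands at slot 1.

1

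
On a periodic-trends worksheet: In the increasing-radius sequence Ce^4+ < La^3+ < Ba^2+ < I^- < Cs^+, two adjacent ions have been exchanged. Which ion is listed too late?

Cs^+

Check each adjacent pair. I^- and Cs^+ are reversed: they are isoelectronic (54 e⁻) and Cs has more protons than I (55 vs 53), making Cs^+ smaller. No other neighbouring pair contradicts the periodic trends, so Cs^+ is the ion listed too late.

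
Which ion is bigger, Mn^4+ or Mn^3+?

Mn^3+

For a single element, ionic radius drops as positive charge rises — Mn^4+ < Mn^3+.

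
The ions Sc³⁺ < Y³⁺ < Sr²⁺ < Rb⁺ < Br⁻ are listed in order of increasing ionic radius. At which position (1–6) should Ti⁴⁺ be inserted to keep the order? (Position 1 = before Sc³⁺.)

Tabulating Z and e⁻: Ti⁴⁺ (Z=22, 18 e⁻), Sc³⁺ (Z=21, 18 e⁻), Y³⁺ (Z=39, 36 e⁻), Sr²⁺ (Z=38, 36 e⁻), Rb⁺ (Z=37, 36 e⁻), Br⁻ (Z=35, 36 e⁻). Ti⁴⁺ < Sc³⁺ (both 18 e⁻, Z=22>21); Sc³⁺ < Y³⁺ (same group, 1 shell fewer); Y³⁺ < Sr²⁺ (isoelectronic, higher Z=39 is smaller); Sr²⁺ < Rb⁺ (both 36 e⁻, Z=38>37); Rb⁺ < Br⁻ (isoelectronic, higher Z=37 is smaller).
The complete sequence is Ti⁴⁺ < Sc³⁺ < Y³⁺ < Sr²⁺ < Rb⁺ < Br⁻. Ti⁴⁺ sits at position 1.

1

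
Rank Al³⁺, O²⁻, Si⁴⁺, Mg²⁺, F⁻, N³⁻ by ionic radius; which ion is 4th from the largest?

Isoelectronic series (10 e⁻ each). Size is set by nuclear charge: more protons means a smaller ion. Si⁴⁺ (Z=14), Al³⁺ (Z=13), Mg²⁺ (Z=12), F⁻ (Z=9), O²⁻ (Z=8), N³⁻ (Z=7).
That gives Si⁴⁺ < Al³⁺ < Mg²⁺ < F⁻ < O²⁻ < N³⁻. From the largest end, number 4 is Mg²⁺.

Mg²⁺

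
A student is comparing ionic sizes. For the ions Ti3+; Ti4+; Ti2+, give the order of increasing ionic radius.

These are all Ti ions. Removing more electrons (higher positive charge) pulls the remaining electrons in closer, so Ti4+ is smallest and Ti2+ is largest.

Ti4+ < Ti3+ < Ti2+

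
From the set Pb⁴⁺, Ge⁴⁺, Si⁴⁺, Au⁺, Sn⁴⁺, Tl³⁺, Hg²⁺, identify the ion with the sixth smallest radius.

Tabulating Z and e⁻: Si⁴⁺: 10 e⁻, Z=14, Ge⁴⁺: 28 e⁻, Z=32, Sn⁴⁺: 46 e⁻, Z=50, Pb⁴⁺: 78 e⁻, Z=82, Tl³⁺: 78 e⁻, Z=81, Hg²⁺: 78 e⁻, Z=80, Au⁺: 78 e⁻, Z=79. Si⁴⁺ < Ge⁴⁺ (same group, period 3 vs 4); Ge⁴⁺ < Sn⁴⁺ (same group, 1 shell fewer); Sn⁴⁺ < Pb⁴⁺ (same group, 1 shell fewer); Pb⁴⁺ < Tl³⁺ (both 78 e⁻, Z=82>81); Tl³⁺ < Hg²⁺ (isoelectronic, higher Z=81 is smaller); Hg²⁺ < Au⁺ (both 78 e⁻, Z=80>79).
That gives Si⁴⁺ < Ge⁴⁺ < Sn⁴⁺ < Pb⁴⁺ < Tl³⁺ < Hg²⁺ < Au⁺. From the smallest end, number 6 is Hg²⁺.

Hg²⁺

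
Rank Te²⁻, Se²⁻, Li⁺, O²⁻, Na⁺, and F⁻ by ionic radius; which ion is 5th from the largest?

Na⁺

Electron counts and nuclear charges: Li⁺: 2 e⁻, Z=3, Na⁺: 10 e⁻, Z=11, F⁻: 10 e⁻, Z=9, O²⁻: 10 e⁻, Z=8, Se²⁻: 36 e⁻, Z=34, Te²⁻: 54 e⁻, Z=52. Li⁺ < Na⁺ (same group, 1 shell fewer); Na⁺ < F⁻ (isoelectronic, higher Z=11 is smaller); F⁻ < O²⁻ (isoelectronic, higher Z=9 is smaller); O²⁻ < Se²⁻ (same group, period 2 vs 4); Se²⁻ < Te²⁻ (same group, period 4 vs 5).
Ordering: Li⁺ < Na⁺ < F⁻ < O²⁻ < Se²⁻ < Te²⁻. The 5th largest is Na⁺.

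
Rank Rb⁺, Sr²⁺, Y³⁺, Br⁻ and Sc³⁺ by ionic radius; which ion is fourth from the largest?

Y³⁺

Electron counts and nuclear charges: Sc³⁺: 18 e⁻, Z=21, Y³⁺: 36 e⁻, Z=39, Sr²⁺: 36 e⁻, Z=38, Rb⁺: 36 e⁻, Z=37, Br⁻: 36 e⁻, Z=35. Sc³⁺ < Y³⁺ (same group, period 4 vs 5); Y³⁺ < Sr²⁺ (isoelectronic, higher Z=39 is smaller); Sr²⁺ < Rb⁺ (both 36 e⁻, Z=38>37); Rb⁺ < Br⁻ (both 36 e⁻, Z=37>35).
That gives Sc³⁺ < Y³⁺ < Sr²⁺ < Rb⁺ < Br⁻. From the largest end, number 4 is Y³⁺.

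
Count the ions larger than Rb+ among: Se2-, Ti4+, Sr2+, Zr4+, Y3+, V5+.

Work out protons and electrons: V5+ has 18 e⁻ (Z=23), Ti4+ has 18 e⁻ (Z=22), Zr4+ has 36 e⁻ (Z=40), Y3+ has 36 e⁻ (Z=39), Sr2+ has 36 e⁻ (Z=38), Rb+ has 36 e⁻ (Z=37), Se2- has 36 e⁻ (Z=34). V5+ < Ti4+ (both 18 e⁻, Z=23>22); Ti4+ < Zr4+ (same group, period 4 vs 5); Zr4+ < Y3+ (isoelectronic, higher Z=40 is smaller); Y3+ < Sr2+ (both 36 e⁻, Z=39>38); Sr2+ < Rb+ (isoelectronic, higher Z=38 is smaller); Rb+ < Se2- (both 36 e⁻, Z=37>34).
Placing each against Rb+: smaller — V5+, Ti4+, Zr4+, Y3+, Sr2+; larger — Se2-. That's 1.

1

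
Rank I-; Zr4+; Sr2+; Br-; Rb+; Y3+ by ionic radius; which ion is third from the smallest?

Zr4+ has 36 e⁻ (Z=40), Y3+ has 36 e⁻ (Z=39), Sr2+ has 36 e⁻ (Z=38), Rb+ has 36 e⁻ (Z=37), Br- has 36 e⁻ (Z=35), I- has 54 e⁻ (Z=53). Zr4+ < Y3+ (isoelectronic, higher Z=40 is smaller); Y3+ < Sr2+ (both 36 e⁻, Z=39>38); Sr2+ < Rb+ (isoelectronic, higher Z=38 is smaller); Rb+ < Br- (both 36 e⁻, Z=37>35); Br- < I- (same group, 1 shell fewer).
Full ascending order: Zr4+ < Y3+ < Sr2+ < Rb+ < Br- < I-. Counting from the smallest, position 3 is Sr2+.

Sr2+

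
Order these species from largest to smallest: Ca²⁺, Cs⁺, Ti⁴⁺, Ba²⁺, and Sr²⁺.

Cs⁺ > Ba²⁺ > Sr²⁺ > Ca²⁺ > Ti⁴⁺

Work out protons and electrons: Ti⁴⁺ has 18 e⁻ (Z=22), Ca²⁺ has 18 e⁻ (Z=20), Sr²⁺ has 36 e⁻ (Z=38), Ba²⁺ has 54 e⁻ (Z=56), Cs⁺ has 54 e⁻ (Z=55). Ti⁴⁺ < Ca²⁺ (isoelectronic, higher Z=22 is smaller); Ca²⁺ < Sr²⁺ (same group, period 4 vs 5); Sr²⁺ < Ba²⁺ (same group, period 5 vs 6); Ba²⁺ < Cs⁺ (both 54 e⁻, Z=56>55).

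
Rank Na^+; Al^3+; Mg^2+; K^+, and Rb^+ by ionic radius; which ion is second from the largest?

K^+

Electron counts and nuclear charges: Al^3+ has 10 e⁻ (Z=13), Mg^2+ has 10 e⁻ (Z=12), Na^+ has 10 e⁻ (Z=11), K^+ has 18 e⁻ (Z=19), Rb^+ has 36 e⁻ (Z=37). Al^3+ < Mg^2+ (isoelectronic, higher Z=13 is smaller); Mg^2+ < Na^+ (both 10 e⁻, Z=12>11); Na^+ < K^+ (same group, period 3 vs 4); K^+ < Rb^+ (same group, period 4 vs 5).
Ordering: Al^3+ < Mg^2+ < Na^+ < K^+ < Rb^+. The second largest is K^+.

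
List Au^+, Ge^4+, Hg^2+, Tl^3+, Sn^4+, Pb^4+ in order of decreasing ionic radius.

Electron counts and nuclear charges: Ge^4+: 28 e⁻, Z=32, Sn^4+: 46 e⁻, Z=50, Pb^4+: 78 e⁻, Z=82, Tl^3+: 78 e⁻, Z=81, Hg^2+: 78 e⁻, Z=80, Au^+: 78 e⁻, Z=79. Ge^4+ < Sn^4+ (same group, period 4 vs 5); Sn^4+ < Pb^4+ (same group, period 5 vs 6); Pb^4+ < Tl^3+ (both 78 e⁻, Z=82>81); Tl^3+ < Hg^2+ (isoelectronic, higher Z=81 is smaller); Hg^2+ < Au^+ (both 78 e⁻, Z=80>79).

Au^+ > Hg^2+ > Tl^3+ > Pb^4+ > Sn^4+ > Ge^4+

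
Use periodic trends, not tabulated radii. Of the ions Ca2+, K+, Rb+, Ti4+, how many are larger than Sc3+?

Work out protons and electrons: Ti4+ has 18 e⁻ (Z=22), Sc3+ has 18 e⁻ (Z=21), Ca2+ has 18 e⁻ (Z=20), K+ has 18 e⁻ (Z=19), Rb+ has 36 e⁻ (Z=37). Ti4+ < Sc3+ (both 18 e⁻, Z=22>21); Sc3+ < Ca2+ (isoelectronic, higher Z=21 is smaller); Ca2+ < K+ (both 18 e⁻, Z=20>19); K+ < Rb+ (same group, 1 shell fewer).
Relative to Sc3+, the ions that are larger are Ca2+, K+, Rb+. Count: 3.

3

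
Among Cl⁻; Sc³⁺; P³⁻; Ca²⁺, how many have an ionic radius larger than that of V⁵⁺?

4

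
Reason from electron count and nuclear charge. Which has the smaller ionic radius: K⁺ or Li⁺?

All are in the same group with charge +1. Radius grows down the group as n (the outermost shell) increases.

Li⁺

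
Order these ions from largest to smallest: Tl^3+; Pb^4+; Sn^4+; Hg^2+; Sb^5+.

Hg^2+ > Tl^3+ > Pb^4+ > Sn^4+ > Sb^5+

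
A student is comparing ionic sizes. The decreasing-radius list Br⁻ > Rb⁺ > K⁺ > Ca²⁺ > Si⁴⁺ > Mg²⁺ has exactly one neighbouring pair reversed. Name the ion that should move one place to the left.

Mg²⁺

Scanning neighbour by neighbour, only Si⁴⁺/Mg²⁺ violates a trend: Si⁴⁺ and Mg²⁺ share 10 electrons; the higher nuclear charge on Si (Z=14) contracts it more, so Si⁴⁺ < Mg²⁺. That makes Mg²⁺ the one sitting a position late relative to where it belongs.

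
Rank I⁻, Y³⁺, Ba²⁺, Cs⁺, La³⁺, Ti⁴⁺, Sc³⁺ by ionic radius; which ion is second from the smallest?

Sc³⁺

Electron counts and nuclear charges: Ti⁴⁺: 18 e⁻, Z=22, Sc³⁺: 18 e⁻, Z=21, Y³⁺: 36 e⁻, Z=39, La³⁺: 54 e⁻, Z=57, Ba²⁺: 54 e⁻, Z=56, Cs⁺: 54 e⁻, Z=55, I⁻: 54 e⁻, Z=53. Ti⁴⁺ < Sc³⁺ (isoelectronic, higher Z=22 is smaller); Sc³⁺ < Y³⁺ (same group, 1 shell fewer); Y³⁺ < La³⁺ (same group, period 5 vs 6); La³⁺ < Ba²⁺ (both 54 e⁻, Z=57>56); Ba²⁺ < Cs⁺ (isoelectronic, higher Z=56 is smaller); Cs⁺ < I⁻ (both 54 e⁻, Z=55>53).
Ordering: Ti⁴⁺ < Sc³⁺ < Y³⁺ < La³⁺ < Ba²⁺ < Cs⁺ < I⁻. The second smallest is Sc³⁺.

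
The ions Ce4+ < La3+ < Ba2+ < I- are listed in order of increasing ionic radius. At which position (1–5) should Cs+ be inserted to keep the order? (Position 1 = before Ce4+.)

4

Isoelectronic series (54 e⁻ each). Size is set by nuclear charge: more protons means a smaller ion. Ce4+ (Z=58), La3+ (Z=57), Ba2+ (Z=56), Cs+ (Z=55), I- (Z=53).
The complete sequence is Ce4+ < La3+ < Ba2+ < Cs+ < I-. Cs+ sits at position 4.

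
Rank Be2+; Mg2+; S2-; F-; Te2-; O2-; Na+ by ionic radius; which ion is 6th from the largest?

Mg2+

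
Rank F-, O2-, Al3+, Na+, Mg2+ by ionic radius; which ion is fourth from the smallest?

F-

Isoelectronic series (10 e⁻ each). Size is set by nuclear charge: more protons means a smaller ion. Al3+ (Z=13), Mg2+ (Z=12), Na+ (Z=11), F- (Z=9), O2- (Z=8).
So the order is Al3+ < Mg2+ < Na+ < F- < O2-; the 4th-smallest ion is F-.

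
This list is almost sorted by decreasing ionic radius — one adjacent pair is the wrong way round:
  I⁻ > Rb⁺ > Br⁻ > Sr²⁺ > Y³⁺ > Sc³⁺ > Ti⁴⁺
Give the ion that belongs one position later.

Rb⁺

Scanning neighbour by neighbour, only Rb⁺/Br⁻ violates a trend: Rb⁺ and Br⁻ share 36 electrons; the higher nuclear charge on Rb (Z=37) contracts it more, so Rb⁺ < Br⁻. That makes Rb⁺ the one sitting a position early relative to where it belongs.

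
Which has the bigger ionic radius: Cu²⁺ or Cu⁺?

Same element, different charge: the more highly charged cation has fewer electrons and a greater effective nuclear charge per electron, making Cu²⁺ the smallest.

Cu⁺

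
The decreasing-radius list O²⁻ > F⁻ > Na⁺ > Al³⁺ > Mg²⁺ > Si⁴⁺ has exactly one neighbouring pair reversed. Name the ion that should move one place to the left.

Scanning neighbour by neighbour, only Al³⁺/Mg²⁺ violates a trend: both have 10 electrons but Z(Al)=13 > Z(Mg)=12, so Al³⁺ should be the smaller of the two. That makes Mg²⁺ the one sitting a position late relative to where it belongs.

Mg²⁺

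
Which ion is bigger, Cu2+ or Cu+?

Cu+

These are all Cu ions. Removing more electrons (higher positive charge) pulls the remaining electrons in closer, so Cu2+ is smallest and Cu+ is largest.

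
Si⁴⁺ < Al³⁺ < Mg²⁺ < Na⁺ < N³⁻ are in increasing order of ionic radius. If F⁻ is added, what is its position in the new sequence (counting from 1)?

5

All of these have 10 electrons (isoelectronic). With the same electron cloud, the ion with the most protons pulls it in tightest. Nuclear charges: Si⁴⁺ (Z=14), Al³⁺ (Z=13), Mg²⁺ (Z=12), Na⁺ (Z=11), F⁻ (Z=9), N³⁻ (Z=7). Highest Z is smallest.
The complete sequence is Si⁴⁺ < Al³⁺ < Mg²⁺ < Na⁺ < F⁻ < N³⁻. F⁻ sits at position 5.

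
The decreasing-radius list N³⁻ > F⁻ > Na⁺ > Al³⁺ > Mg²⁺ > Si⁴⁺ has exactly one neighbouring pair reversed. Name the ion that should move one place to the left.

Mg²⁺

Compare adjacent ions: they are isoelectronic (10 e⁻) and Al has more protons than Mg (13 vs 12), making Al³⁺ smaller — yet in this decreasing list Al³⁺ sits before Mg²⁺. Nothing else is reversed, so Mg²⁺ should move one place to the left.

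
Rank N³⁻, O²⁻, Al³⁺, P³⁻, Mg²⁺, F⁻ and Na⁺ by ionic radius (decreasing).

P³⁻ > N³⁻ > O²⁻ > F⁻ > Na⁺ > Mg²⁺ > Al³⁺

Al³⁺: 10 e⁻, Z=13, Mg²⁺: 10 e⁻, Z=12, Na⁺: 10 e⁻, Z=11, F⁻: 10 e⁻, Z=9, O²⁻: 10 e⁻, Z=8, N³⁻: 10 e⁻, Z=7, P³⁻: 18 e⁻, Z=15. Al³⁺ < Mg²⁺ (both 10 e⁻, Z=13>12); Mg²⁺ < Na⁺ (both 10 e⁻, Z=12>11); Na⁺ < F⁻ (isoelectronic, higher Z=11 is smaller); F⁻ < O²⁻ (both 10 e⁻, Z=9>8); O²⁻ < N³⁻ (both 10 e⁻, Z=8>7); N³⁻ < P³⁻ (same group, 1 shell fewer).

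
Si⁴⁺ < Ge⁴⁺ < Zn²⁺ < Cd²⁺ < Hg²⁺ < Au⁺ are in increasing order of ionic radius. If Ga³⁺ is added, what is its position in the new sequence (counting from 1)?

Electron counts and nuclear charges: Si⁴⁺ has 10 e⁻ (Z=14), Ge⁴⁺ has 28 e⁻ (Z=32), Ga³⁺ has 28 e⁻ (Z=31), Zn²⁺ has 28 e⁻ (Z=30), Cd²⁺ has 46 e⁻ (Z=48), Hg²⁺ has 78 e⁻ (Z=80), Au⁺ has 78 e⁻ (Z=79). Si⁴⁺ < Ge⁴⁺ (same group, 1 shell fewer); Ge⁴⁺ < Ga³⁺ (isoelectronic, higher Z=32 is smaller); Ga³⁺ < Zn²⁺ (both 28 e⁻, Z=31>30); Zn²⁺ < Cd²⁺ (same group, period 4 vs 5); Cd²⁺ < Hg²⁺ (same group, period 5 vs 6); Hg²⁺ < Au⁺ (isoelectronic, higher Z=80 is smaller).
With Ga³⁺ included the full order is Si⁴⁺ < Ge⁴⁺ < Ga³⁺ < Zn²⁺ < Cd²⁺ < Hg²⁺ < Au⁺, so it takes position 3.

3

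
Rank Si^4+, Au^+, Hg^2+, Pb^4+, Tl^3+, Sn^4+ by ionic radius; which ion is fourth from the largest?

Pb^4+

Si^4+: 10 e⁻, Z=14, Sn^4+: 46 e⁻, Z=50, Pb^4+: 78 e⁻, Z=82, Tl^3+: 78 e⁻, Z=81, Hg^2+: 78 e⁻, Z=80, Au^+: 78 e⁻, Z=79. Si^4+ < Sn^4+ (same group, period 3 vs 5); Sn^4+ < Pb^4+ (same group, 1 shell fewer); Pb^4+ < Tl^3+ (both 78 e⁻, Z=82>81); Tl^3+ < Hg^2+ (both 78 e⁻, Z=81>80); Hg^2+ < Au^+ (both 78 e⁻, Z=80>79).
So the order is Si^4+ < Sn^4+ < Pb^4+ < Tl^3+ < Hg^2+ < Au^+; the 4th-largest ion is Pb^4+.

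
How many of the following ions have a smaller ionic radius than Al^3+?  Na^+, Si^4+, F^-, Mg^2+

All of these have 10 electrons (isoelectronic). With the same electron cloud, the ion with the most protons pulls it in tightest. Nuclear charges: Si^4+ (Z=14), Al^3+ (Z=13), Mg^2+ (Z=12), Na^+ (Z=11), F^- (Z=9). Highest Z is smallest.
Placing each against Al^3+: smaller — Si^4+; larger — Mg^2+, Na^+, F^-. So 1 is smaller.

1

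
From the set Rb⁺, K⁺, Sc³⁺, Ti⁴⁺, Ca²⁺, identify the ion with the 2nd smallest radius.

Ti⁴⁺ has 18 e⁻ (Z=22), Sc³⁺ has 18 e⁻ (Z=21), Ca²⁺ has 18 e⁻ (Z=20), K⁺ has 18 e⁻ (Z=19), Rb⁺ has 36 e⁻ (Z=37). Ti⁴⁺ < Sc³⁺ (isoelectronic, higher Z=22 is smaller); Sc³⁺ < Ca²⁺ (both 18 e⁻, Z=21>20); Ca²⁺ < K⁺ (isoelectronic, higher Z=20 is smaller); K⁺ < Rb⁺ (same group, period 4 vs 5).
That gives Ti⁴⁺ < Sc³⁺ < Ca²⁺ < K⁺ < Rb⁺. From the smallest end, number 2 is Sc³⁺.

Sc³⁺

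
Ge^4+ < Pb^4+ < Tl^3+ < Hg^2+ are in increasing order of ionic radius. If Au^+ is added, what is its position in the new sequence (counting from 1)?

Tabulating Z and e⁻: Ge^4+ has 28 e⁻ (Z=32), Pb^4+ has 78 e⁻ (Z=82), Tl^3+ has 78 e⁻ (Z=81), Hg^2+ has 78 e⁻ (Z=80), Au^+ has 78 e⁻ (Z=79). Ge^4+ < Pb^4+ (same group, period 4 vs 6); Pb^4+ < Tl^3+ (both 78 e⁻, Z=82>81); Tl^3+ < Hg^2+ (both 78 e⁻, Z=81>80); Hg^2+ < Au^+ (both 78 e⁻, Z=80>79).
With Au^+ included the full order is Ge^4+ < Pb^4+ < Tl^3+ < Hg^2+ < Au^+, so it takes position 5.

5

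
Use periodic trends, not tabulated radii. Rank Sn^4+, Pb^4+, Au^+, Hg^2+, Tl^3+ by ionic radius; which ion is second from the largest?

Tabulating Z and e⁻: Sn^4+ (Z=50, 46 e⁻), Pb^4+ (Z=82, 78 e⁻), Tl^3+ (Z=81, 78 e⁻), Hg^2+ (Z=80, 78 e⁻), Au^+ (Z=79, 78 e⁻). Sn^4+ < Pb^4+ (same group, 1 shell fewer); Pb^4+ < Tl^3+ (isoelectronic, higher Z=82 is smaller); Tl^3+ < Hg^2+ (both 78 e⁻, Z=81>80); Hg^2+ < Au^+ (isoelectronic, higher Z=80 is smaller).
That gives Sn^4+ < Pb^4+ < Tl^3+ < Hg^2+ < Au^+. From the largest end, number 2 is Hg^2+.

Hg^2+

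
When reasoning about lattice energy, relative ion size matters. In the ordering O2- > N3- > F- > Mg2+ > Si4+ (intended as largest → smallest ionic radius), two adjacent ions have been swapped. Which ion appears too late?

N3-

The pair O2-, N3- is the wrong way round — both have 10 electrons but Z(O)=8 > Z(N)=7, so O2- should be the smaller of the two. All other adjacent pairs agree with periodic trends, so N3- is the misplaced ion.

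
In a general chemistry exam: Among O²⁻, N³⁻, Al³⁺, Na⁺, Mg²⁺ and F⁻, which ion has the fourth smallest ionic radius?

F⁻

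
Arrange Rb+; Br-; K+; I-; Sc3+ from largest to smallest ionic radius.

Electron counts and nuclear charges: Sc3+ has 18 e⁻ (Z=21), K+ has 18 e⁻ (Z=19), Rb+ has 36 e⁻ (Z=37), Br- has 36 e⁻ (Z=35), I- has 54 e⁻ (Z=53). Sc3+ < K+ (both 18 e⁻, Z=21>19); K+ < Rb+ (same group, period 4 vs 5); Rb+ < Br- (both 36 e⁻, Z=37>35); Br- < I- (same group, 1 shell fewer).

I- > Br- > Rb+ > K+ > Sc3+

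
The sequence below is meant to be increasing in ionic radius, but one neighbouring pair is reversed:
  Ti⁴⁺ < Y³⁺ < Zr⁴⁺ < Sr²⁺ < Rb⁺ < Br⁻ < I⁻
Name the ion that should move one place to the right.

Scanning neighbour by neighbour, only Y³⁺/Zr⁴⁺ violates a trend: they are isoelectronic (36 e⁻) and Zr has more protons than Y (40 vs 39), making Zr⁴⁺ smaller. That makes Y³⁺ the one sitting a position early relative to where it belongs.

Y³⁺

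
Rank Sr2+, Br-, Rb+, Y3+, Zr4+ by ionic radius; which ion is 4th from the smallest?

Rb+

Isoelectronic series (36 e⁻ each). Size is set by nuclear charge: more protons means a smaller ion. Zr4+ (Z=40), Y3+ (Z=39), Sr2+ (Z=38), Rb+ (Z=37), Br- (Z=35).
Ordering: Zr4+ < Y3+ < Sr2+ < Rb+ < Br-. The 4th smallest is Rb+.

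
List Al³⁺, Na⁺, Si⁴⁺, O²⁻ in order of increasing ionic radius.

Si⁴⁺ < Al³⁺ < Na⁺ < O²⁻

Isoelectronic series (10 e⁻ each). Size is set by nuclear charge: more protons means a smaller ion. Si⁴⁺ (Z=14), Al³⁺ (Z=13), Na⁺ (Z=11), O²⁻ (Z=8).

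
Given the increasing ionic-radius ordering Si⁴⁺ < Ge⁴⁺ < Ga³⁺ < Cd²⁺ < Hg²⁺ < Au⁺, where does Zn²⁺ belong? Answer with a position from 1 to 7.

Tabulating Z and e⁻: Si⁴⁺ (Z=14, 10 e⁻), Ge⁴⁺ (Z=32, 28 e⁻), Ga³⁺ (Z=31, 28 e⁻), Zn²⁺ (Z=30, 28 e⁻), Cd²⁺ (Z=48, 46 e⁻), Hg²⁺ (Z=80, 78 e⁻), Au⁺ (Z=79, 78 e⁻). Si⁴⁺ < Ge⁴⁺ (same group, period 3 vs 4); Ge⁴⁺ < Ga³⁺ (both 28 e⁻, Z=32>31); Ga³⁺ < Zn²⁺ (isoelectronic, higher Z=31 is smaller); Zn²⁺ < Cd²⁺ (same group, period 4 vs 5); Cd²⁺ < Hg²⁺ (same group, 1 shell fewer); Hg²⁺ < Au⁺ (both 78 e⁻, Z=80>79).
The complete sequence is Si⁴⁺ < Ge⁴⁺ < Ga³⁺ < Zn²⁺ < Cd²⁺ < Hg²⁺ < Au⁺. Zn²⁺ sits at position 4.

4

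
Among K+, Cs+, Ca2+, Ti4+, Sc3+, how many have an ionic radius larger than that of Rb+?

1

Tabulating Z and e⁻: Ti4+ has 18 e⁻ (Z=22), Sc3+ has 18 e⁻ (Z=21), Ca2+ has 18 e⁻ (Z=20), K+ has 18 e⁻ (Z=19), Rb+ has 36 e⁻ (Z=37), Cs+ has 54 e⁻ (Z=55). Ti4+ < Sc3+ (both 18 e⁻, Z=22>21); Sc3+ < Ca2+ (isoelectronic, higher Z=21 is smaller); Ca2+ < K+ (both 18 e⁻, Z=20>19); K+ < Rb+ (same group, period 4 vs 5); Rb+ < Cs+ (same group, 1 shell fewer).
Relative to Rb+, the ions that are larger are Cs+. That's 1.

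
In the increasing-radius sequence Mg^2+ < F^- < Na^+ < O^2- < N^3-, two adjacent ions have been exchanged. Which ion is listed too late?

Na^+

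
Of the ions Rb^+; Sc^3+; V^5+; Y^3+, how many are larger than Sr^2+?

Tabulating Z and e⁻: V^5+ (Z=23, 18 e⁻), Sc^3+ (Z=21, 18 e⁻), Y^3+ (Z=39, 36 e⁻), Sr^2+ (Z=38, 36 e⁻), Rb^+ (Z=37, 36 e⁻). V^5+ < Sc^3+ (isoelectronic, higher Z=23 is smaller); Sc^3+ < Y^3+ (same group, 1 shell fewer); Y^3+ < Sr^2+ (isoelectronic, higher Z=39 is smaller); Sr^2+ < Rb^+ (isoelectronic, higher Z=38 is smaller).
Ordering all of them (including Sr^2+) by radius gives V^5+ < Sc^3+ < Y^3+ < Sr^2+ < Rb^+. So 1 is larger.

1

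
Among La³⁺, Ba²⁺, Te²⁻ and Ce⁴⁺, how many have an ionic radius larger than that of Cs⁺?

These species are isoelectronic with 54 electrons. The only difference is the number of protons: Ce⁴⁺ (Z=58), La³⁺ (Z=57), Ba²⁺ (Z=56), Cs⁺ (Z=55), Te²⁻ (Z=52). The strongest nuclear pull (Ce⁴⁺) gives the smallest ion.
Overall: Ce⁴⁺ < La³⁺ < Ba²⁺ < Cs⁺ < Te²⁻. Cs⁺ has 3 below it and 1 above. Count: 1.

1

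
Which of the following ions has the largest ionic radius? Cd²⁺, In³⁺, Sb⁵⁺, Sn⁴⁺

Cd²⁺

Isoelectronic series (46 e⁻ each). Size is set by nuclear charge: more protons means a smaller ion. Sb⁵⁺ (Z=51), Sn⁴⁺ (Z=50), In³⁺ (Z=49), Cd²⁺ (Z=48).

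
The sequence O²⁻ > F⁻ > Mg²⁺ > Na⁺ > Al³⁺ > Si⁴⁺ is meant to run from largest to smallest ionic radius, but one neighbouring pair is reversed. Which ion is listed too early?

Compare adjacent ions: both have 10 electrons but Z(Mg)=12 > Z(Na)=11, so Mg²⁺ should be the smaller of the two — yet in this decreasing list Mg²⁺ sits before Na⁺. Nothing else is reversed, so Mg²⁺ should move one place to the right.

Mg²⁺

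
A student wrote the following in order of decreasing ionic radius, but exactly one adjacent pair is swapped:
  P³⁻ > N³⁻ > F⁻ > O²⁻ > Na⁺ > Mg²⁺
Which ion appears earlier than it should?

Compare adjacent ions: F⁻ and O²⁻ share 10 electrons; the higher nuclear charge on F (Z=9) contracts it more, so F⁻ < O²⁻ — yet in this decreasing list F⁻ sits before O²⁻. Nothing else is reversed, so F⁻ should move one place to the right.

F⁻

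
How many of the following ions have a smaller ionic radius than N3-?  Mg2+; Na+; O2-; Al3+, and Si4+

5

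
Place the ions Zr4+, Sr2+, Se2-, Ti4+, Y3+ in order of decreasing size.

Se2- > Sr2+ > Y3+ > Zr4+ > Ti4+

First list Z and electron count for each: Ti4+: 18 e⁻, Z=22, Zr4+: 36 e⁻, Z=40, Y3+: 36 e⁻, Z=39, Sr2+: 36 e⁻, Z=38, Se2-: 36 e⁻, Z=34. Ti4+ < Zr4+ (same group, 1 shell fewer); Zr4+ < Y3+ (isoelectronic, higher Z=40 is smaller); Y3+ < Sr2+ (isoelectronic, higher Z=39 is smaller); Sr2+ < Se2- (both 36 e⁻, Z=38>34).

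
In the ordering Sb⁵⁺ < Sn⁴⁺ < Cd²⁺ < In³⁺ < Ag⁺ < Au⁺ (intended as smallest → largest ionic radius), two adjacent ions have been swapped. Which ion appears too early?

Cd²⁺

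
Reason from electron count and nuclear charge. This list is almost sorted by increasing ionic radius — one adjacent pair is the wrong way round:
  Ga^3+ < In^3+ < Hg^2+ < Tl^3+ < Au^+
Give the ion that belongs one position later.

The pair Hg^2+, Tl^3+ is the wrong way round — Tl^3+ and Hg^2+ share 78 electrons; the higher nuclear charge on Tl (Z=81) contracts it more, so Tl^3+ < Hg^2+. All other adjacent pairs agree with periodic trends, so Hg^2+ is the misplaced ion.

Hg^2+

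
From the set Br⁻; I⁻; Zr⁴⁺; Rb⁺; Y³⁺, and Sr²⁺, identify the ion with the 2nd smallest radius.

Y³⁺

First list Z and electron count for each: Zr⁴⁺ has 36 e⁻ (Z=40), Y³⁺ has 36 e⁻ (Z=39), Sr²⁺ has 36 e⁻ (Z=38), Rb⁺ has 36 e⁻ (Z=37), Br⁻ has 36 e⁻ (Z=35), I⁻ has 54 e⁻ (Z=53). Zr⁴⁺ < Y³⁺ (isoelectronic, higher Z=40 is smaller); Y³⁺ < Sr²⁺ (both 36 e⁻, Z=39>38); Sr²⁺ < Rb⁺ (isoelectronic, higher Z=38 is smaller); Rb⁺ < Br⁻ (both 36 e⁻, Z=37>35); Br⁻ < I⁻ (same group, period 4 vs 5).
Full ascending order: Zr⁴⁺ < Y³⁺ < Sr²⁺ < Rb⁺ < Br⁻ < I⁻. Counting from the smallest, position 2 is Y³⁺.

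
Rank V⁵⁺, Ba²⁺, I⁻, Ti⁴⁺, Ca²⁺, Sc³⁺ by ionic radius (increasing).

V⁵⁺ < Ti⁴⁺ < Sc³⁺ < Ca²⁺ < Ba²⁺ < I⁻

First list Z and electron count for each: V⁵⁺ has 18 e⁻ (Z=23), Ti⁴⁺ has 18 e⁻ (Z=22), Sc³⁺ has 18 e⁻ (Z=21), Ca²⁺ has 18 e⁻ (Z=20), Ba²⁺ has 54 e⁻ (Z=56), I⁻ has 54 e⁻ (Z=53). V⁵⁺ < Ti⁴⁺ (both 18 e⁻, Z=23>22); Ti⁴⁺ < Sc³⁺ (isoelectronic, higher Z=22 is smaller); Sc³⁺ < Ca²⁺ (isoelectronic, higher Z=21 is smaller); Ca²⁺ < Ba²⁺ (same group, 2 shells fewer); Ba²⁺ < I⁻ (both 54 e⁻, Z=56>53).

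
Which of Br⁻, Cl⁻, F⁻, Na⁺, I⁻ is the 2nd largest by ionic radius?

Electron counts and nuclear charges: Na⁺: 10 e⁻, Z=11, F⁻: 10 e⁻, Z=9, Cl⁻: 18 e⁻, Z=17, Br⁻: 36 e⁻, Z=35, I⁻: 54 e⁻, Z=53. Na⁺ < F⁻ (isoelectronic, higher Z=11 is smaller); F⁻ < Cl⁻ (same group, period 2 vs 3); Cl⁻ < Br⁻ (same group, 1 shell fewer); Br⁻ < I⁻ (same group, 1 shell fewer).
Full ascending order: Na⁺ < F⁻ < Cl⁻ < Br⁻ < I⁻. Counting from the largest, position 2 is Br⁻.

Br⁻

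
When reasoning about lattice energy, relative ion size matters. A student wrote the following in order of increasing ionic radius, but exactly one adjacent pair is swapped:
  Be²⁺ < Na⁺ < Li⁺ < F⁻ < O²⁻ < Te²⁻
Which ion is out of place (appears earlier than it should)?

Scanning neighbour by neighbour, only Na⁺/Li⁺ violates a trend: Li⁺ and Na⁺ are in one column with the same charge; the lighter period-2 ion has one fewer shell and is smaller. That makes Na⁺ the one sitting a position early relative to where it belongs.

Na⁺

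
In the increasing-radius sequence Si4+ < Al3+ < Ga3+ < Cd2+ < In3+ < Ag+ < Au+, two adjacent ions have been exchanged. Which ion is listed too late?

In3+

Scanning neighbour by neighbour, only Cd2+/In3+ violates a trend: In3+ and Cd2+ share 46 electrons; the higher nuclear charge on In (Z=49) contracts it more, so In3+ < Cd2+. That makes In3+ the one sitting a position late relative to where it belongs.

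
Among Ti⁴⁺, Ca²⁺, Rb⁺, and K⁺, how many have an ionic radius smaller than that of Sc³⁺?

Work out protons and electrons: Ti⁴⁺ has 18 e⁻ (Z=22), Sc³⁺ has 18 e⁻ (Z=21), Ca²⁺ has 18 e⁻ (Z=20), K⁺ has 18 e⁻ (Z=19), Rb⁺ has 36 e⁻ (Z=37). Ti⁴⁺ < Sc³⁺ (isoelectronic, higher Z=22 is smaller); Sc³⁺ < Ca²⁺ (isoelectronic, higher Z=21 is smaller); Ca²⁺ < K⁺ (both 18 e⁻, Z=20>19); K⁺ < Rb⁺ (same group, 1 shell fewer).
Overall: Ti⁴⁺ < Sc³⁺ < Ca²⁺ < K⁺ < Rb⁺. Sc³⁺ has 1 below it and 3 above. That's 1.

1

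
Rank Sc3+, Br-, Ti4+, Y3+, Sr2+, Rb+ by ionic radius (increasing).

Ti4+ < Sc3+ < Y3+ < Sr2+ < Rb+ < Br-

Ti4+ has 18 e⁻ (Z=22), Sc3+ has 18 e⁻ (Z=21), Y3+ has 36 e⁻ (Z=39), Sr2+ has 36 e⁻ (Z=38), Rb+ has 36 e⁻ (Z=37), Br- has 36 e⁻ (Z=35). Ti4+ < Sc3+ (isoelectronic, higher Z=22 is smaller); Sc3+ < Y3+ (same group, 1 shell fewer); Y3+ < Sr2+ (isoelectronic, higher Z=39 is smaller); Sr2+ < Rb+ (both 36 e⁻, Z=38>37); Rb+ < Br- (both 36 e⁻, Z=37>35).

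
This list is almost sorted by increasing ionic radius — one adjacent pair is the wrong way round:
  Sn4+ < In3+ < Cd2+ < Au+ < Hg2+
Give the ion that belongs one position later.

Check each adjacent pair. Au+ and Hg2+ are reversed: both have 78 electrons but Z(Hg)=80 > Z(Au)=79, so Hg2+ should be the smaller of the two. No other neighbouring pair contradicts the periodic trends, so Au+ is the ion listed too early.

Au+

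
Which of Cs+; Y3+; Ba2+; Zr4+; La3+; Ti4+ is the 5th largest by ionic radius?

Zr4+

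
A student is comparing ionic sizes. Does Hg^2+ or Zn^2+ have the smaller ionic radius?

All are in the same group with charge +2. Radius grows down the group as n (the outermost shell) increases.

Zn^2+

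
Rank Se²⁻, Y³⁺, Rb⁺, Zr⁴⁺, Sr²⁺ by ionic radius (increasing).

Zr⁴⁺ < Y³⁺ < Sr²⁺ < Rb⁺ < Se²⁻

Each ion has 36 electrons. The ranking follows nuclear charge in reverse — greater Z gives a smaller radius. Zr⁴⁺ (Z=40), Y³⁺ (Z=39), Sr²⁺ (Z=38), Rb⁺ (Z=37), Se²⁻ (Z=34).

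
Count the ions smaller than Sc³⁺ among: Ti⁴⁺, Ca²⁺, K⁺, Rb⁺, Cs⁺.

Tabulating Z and e⁻: Ti⁴⁺ (Z=22, 18 e⁻), Sc³⁺ (Z=21, 18 e⁻), Ca²⁺ (Z=20, 18 e⁻), K⁺ (Z=19, 18 e⁻), Rb⁺ (Z=37, 36 e⁻), Cs⁺ (Z=55, 54 e⁻). Ti⁴⁺ < Sc³⁺ (both 18 e⁻, Z=22>21); Sc³⁺ < Ca²⁺ (isoelectronic, higher Z=21 is smaller); Ca²⁺ < K⁺ (both 18 e⁻, Z=20>19); K⁺ < Rb⁺ (same group, 1 shell fewer); Rb⁺ < Cs⁺ (same group, period 5 vs 6).
Placing each against Sc³⁺: smaller — Ti⁴⁺; larger — Ca²⁺, K⁺, Rb⁺, Cs⁺. Count: 1.

1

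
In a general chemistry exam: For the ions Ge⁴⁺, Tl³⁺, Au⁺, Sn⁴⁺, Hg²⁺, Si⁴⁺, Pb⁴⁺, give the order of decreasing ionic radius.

Au⁺ > Hg²⁺ > Tl³⁺ > Pb⁴⁺ > Sn⁴⁺ > Ge⁴⁺ > Si⁴⁺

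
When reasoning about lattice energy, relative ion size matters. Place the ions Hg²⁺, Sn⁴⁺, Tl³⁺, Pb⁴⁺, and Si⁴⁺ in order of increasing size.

Si⁴⁺ < Sn⁴⁺ < Pb⁴⁺ < Tl³⁺ < Hg²⁺

Tabulating Z and e⁻: Si⁴⁺ has 10 e⁻ (Z=14), Sn⁴⁺ has 46 e⁻ (Z=50), Pb⁴⁺ has 78 e⁻ (Z=82), Tl³⁺ has 78 e⁻ (Z=81), Hg²⁺ has 78 e⁻ (Z=80). Si⁴⁺ < Sn⁴⁺ (same group, 2 shells fewer); Sn⁴⁺ < Pb⁴⁺ (same group, period 5 vs 6); Pb⁴⁺ < Tl³⁺ (both 78 e⁻, Z=82>81); Tl³⁺ < Hg²⁺ (isoelectronic, higher Z=81 is smaller).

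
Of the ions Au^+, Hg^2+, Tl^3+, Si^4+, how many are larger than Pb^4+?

3

Electron counts and nuclear charges: Si^4+ (Z=14, 10 e⁻), Pb^4+ (Z=82, 78 e⁻), Tl^3+ (Z=81, 78 e⁻), Hg^2+ (Z=80, 78 e⁻), Au^+ (Z=79, 78 e⁻). Si^4+ < Pb^4+ (same group, 3 shells fewer); Pb^4+ < Tl^3+ (both 78 e⁻, Z=82>81); Tl^3+ < Hg^2+ (isoelectronic, higher Z=81 is smaller); Hg^2+ < Au^+ (both 78 e⁻, Z=80>79).
Ordering all of them (including Pb^4+) by radius gives Si^4+ < Pb^4+ < Tl^3+ < Hg^2+ < Au^+. So 3 are larger.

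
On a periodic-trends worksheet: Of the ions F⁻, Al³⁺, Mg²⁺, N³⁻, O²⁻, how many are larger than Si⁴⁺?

5

Isoelectronic series (10 e⁻ each). Size is set by nuclear charge: more protons means a smaller ion. Si⁴⁺ (Z=14), Al³⁺ (Z=13), Mg²⁺ (Z=12), F⁻ (Z=9), O²⁻ (Z=8), N³⁻ (Z=7).
Placing each against Si⁴⁺: smaller — none; larger — Al³⁺, Mg²⁺, F⁻, O²⁻, N³⁻. Count: 5.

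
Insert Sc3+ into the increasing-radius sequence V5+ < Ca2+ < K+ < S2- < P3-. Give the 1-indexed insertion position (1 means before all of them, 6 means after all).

These species are isoelectronic with 18 electrons. The only difference is the number of protons: V5+ (Z=23), Sc3+ (Z=21), Ca2+ (Z=20), K+ (Z=19), S2- (Z=16), P3- (Z=15). The strongest nuclear pull (V5+) gives the smallest ion.
Putting Sc3+ in gives V5+ < Sc3+ < Ca2+ < K+ < S2- < P3-; it lands at slot 2.

2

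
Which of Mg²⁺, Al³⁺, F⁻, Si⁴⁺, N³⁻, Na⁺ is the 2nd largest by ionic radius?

These species are isoelectronic with 10 electrons. The only difference is the number of protons: Si⁴⁺ (Z=14), Al³⁺ (Z=13), Mg²⁺ (Z=12), Na⁺ (Z=11), F⁻ (Z=9), N³⁻ (Z=7). The strongest nuclear pull (Si⁴⁺) gives the smallest ion.
So the order is Si⁴⁺ < Al³⁺ < Mg²⁺ < Na⁺ < F⁻ < N³⁻; the 2nd-largest ion is F⁻.

F⁻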